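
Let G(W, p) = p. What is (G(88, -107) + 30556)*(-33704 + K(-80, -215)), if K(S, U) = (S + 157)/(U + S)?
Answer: -302747007893/295 ≈ -1.0263e+9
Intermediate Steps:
K(S, U) = (157 + S)/(S + U)
(G(88, -107) + 30556)*(-33704 + K(-80, -215)) = (-107 + 30556)*(-33704 + (157 - 80)/(-80 - 215)) = 30449*(-33704 + 77/(-295)) = 30449*(-33704 - 1/295*77) = 30449*(-33704 - 77/295) = 30449*(-9942757/295) = -302747007893/295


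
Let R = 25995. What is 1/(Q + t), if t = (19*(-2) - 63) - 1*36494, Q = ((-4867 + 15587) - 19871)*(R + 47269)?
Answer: -1/670475459 ≈ -1.4915e-9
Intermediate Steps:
Q = -670438864 (Q = ((-4867 + 15587) - 19871)*(25995 + 47269) = (10720 - 19871)*73264 = -9151*73264 = -670438864)
t = -36595 (t = (-38 - 63) - 36494 = -101 - 36494 = -36595)
1/(Q + t) = 1/(-670438864 - 36595) = 1/(-670475459) = -1/670475459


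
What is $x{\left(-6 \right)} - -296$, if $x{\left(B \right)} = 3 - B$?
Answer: $305$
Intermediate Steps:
$x{\left(-6 \right)} - -296 = \left(3 - -6\right) - -296 = \left(3 + 6\right) + 296 = 9 + 296 = 305$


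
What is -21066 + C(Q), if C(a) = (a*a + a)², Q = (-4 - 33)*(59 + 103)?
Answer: 1290393101428698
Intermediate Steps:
Q = -5994 (Q = -37*162 = -5994)
C(a) = (a + a²)² (C(a) = (a² + a)² = (a + a²)²)
-21066 + C(Q) = -21066 + (-5994)²*(1 - 5994)² = -21066 + 35928036*(-5993)² = -21066 + 35928036*35916049 = -21066 + 1290393101449764 = 1290393101428698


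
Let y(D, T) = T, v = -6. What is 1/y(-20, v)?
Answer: -⅙ ≈ -0.16667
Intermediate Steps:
1/y(-20, v) = 1/(-6) = -⅙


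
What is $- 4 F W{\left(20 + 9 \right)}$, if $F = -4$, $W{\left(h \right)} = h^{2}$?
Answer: $13456$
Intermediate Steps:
$- 4 F W{\left(20 + 9 \right)} = \left(-4\right) \left(-4\right) \left(20 + 9\right)^{2} = 16 \cdot 29^{2} = 16 \cdot 841 = 13456$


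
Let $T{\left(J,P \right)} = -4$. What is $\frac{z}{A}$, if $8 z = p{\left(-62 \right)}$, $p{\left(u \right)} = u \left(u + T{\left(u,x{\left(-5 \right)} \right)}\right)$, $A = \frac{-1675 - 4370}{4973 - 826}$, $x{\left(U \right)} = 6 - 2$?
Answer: $- \frac{3509}{10} \approx -350.9$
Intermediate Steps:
$x{\left(U \right)} = 4$ ($x{\left(U \right)} = 6 - 2 = 4$)
$A = - \frac{465}{319}$ ($A = - \frac{6045}{4147} = \left(-6045\right) \frac{1}{4147} = - \frac{465}{319} \approx -1.4577$)
$p{\left(u \right)} = u \left(-4 + u\right)$ ($p{\left(u \right)} = u \left(u - 4\right) = u \left(-4 + u\right)$)
$z = \frac{1023}{2}$ ($z = \frac{\left(-62\right) \left(-4 - 62\right)}{8} = \frac{\left(-62\right) \left(-66\right)}{8} = \frac{1}{8} \cdot 4092 = \frac{1023}{2} \approx 511.5$)
$\frac{z}{A} = \frac{1023}{2 \left(- \frac{465}{319}\right)} = \frac{1023}{2} \left(- \frac{319}{465}\right) = - \frac{3509}{10}$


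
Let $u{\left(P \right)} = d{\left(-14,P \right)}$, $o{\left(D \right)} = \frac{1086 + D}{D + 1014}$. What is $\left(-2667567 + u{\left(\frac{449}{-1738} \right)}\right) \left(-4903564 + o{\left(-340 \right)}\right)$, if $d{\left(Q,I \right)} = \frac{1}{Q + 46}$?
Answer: $\frac{141061000634189385}{10784} \approx 1.3081 \cdot 10^{13}$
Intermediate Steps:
$o{\left(D \right)} = \frac{1086 + D}{1014 + D}$
$d{\left(Q,I \right)} = \frac{1}{46 + Q}$
$u{\left(P \right)} = \frac{1}{32}$ ($u{\left(P \right)} = \frac{1}{46 - 14} = \frac{1}{32}$)
$\left(-2667567 + u{\left(\frac{449}{-1738} \right)}\right) \left(-4903564 + o{\left(-340 \right)}\right) = \left(-2667567 + \frac{1}{32}\right) \left(-4903564 + \frac{1086 - 340}{1014 - 340}\right) = - \frac{85362143 \left(-4903564 + \frac{1}{674} \cdot 746\right)}{32} = - \frac{85362143 \left(-4903564 + \frac{373}{337}\right)}{32} = \left(- \frac{85362143}{32}\right) \left(- \frac{1652500695}{337}\right) = \frac{141061000634189385}{10784}$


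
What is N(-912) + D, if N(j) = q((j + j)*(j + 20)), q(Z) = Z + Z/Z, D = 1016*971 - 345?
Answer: 2613200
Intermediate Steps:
D = 986191 (D = 986536 - 345 = 986191)
q(Z) = 1 + Z (q(Z) = Z + 1 = 1 + Z)
N(j) = 1 + 2*j*(20 + j) (N(j) = 1 + (j + j)*(j + 20) = 1 + (2*j)*(20 + j) = 1 + 2*j*(20 + j))
N(-912) + D = (1 + 2*(-912)*(20 - 912)) + 986191 = (1 + 2*(-912)*(-892)) + 986191 = (1 + 1627008) + 986191 = 1627009 + 986191 = 2613200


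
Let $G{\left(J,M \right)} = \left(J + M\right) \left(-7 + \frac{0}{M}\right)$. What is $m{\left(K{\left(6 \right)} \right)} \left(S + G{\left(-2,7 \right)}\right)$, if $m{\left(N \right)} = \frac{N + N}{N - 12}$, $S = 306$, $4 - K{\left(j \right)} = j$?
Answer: $\frac{542}{7} \approx 77.429$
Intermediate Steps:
$K{\left(j \right)} = 4 - j$
$G{\left(J,M \right)} = - 7 J - 7 M$ ($G{\left(J,M \right)} = \left(J + M\right) \left(-7 + 0\right) = \left(J + M\right) \left(-7\right) = - 7 J - 7 M$)
$m{\left(N \right)} = \frac{2 N}{-12 + N}$
$m{\left(K{\left(6 \right)} \right)} \left(S + G{\left(-2,7 \right)}\right) = \frac{2 \left(4 - 6\right)}{-12 + \left(4 - 6\right)} \left(306 - 35\right) = \frac{2 \left(4 - 6\right)}{-12 + \left(4 - 6\right)} \left(306 + \left(14 - 49\right)\right) = 2 \left(-2\right) \frac{1}{-12 - 2} \left(306 - 35\right) = 2 \left(-2\right) \frac{1}{-14} \cdot 271 = 2 \left(-2\right) \left(- \frac{1}{14}\right) 271 = \frac{2}{7} \cdot 271 = \frac{542}{7}$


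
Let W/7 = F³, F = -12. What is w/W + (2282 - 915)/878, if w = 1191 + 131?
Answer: 3843629/2655072 ≈ 1.4477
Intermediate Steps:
w = 1322
W = -12096 (W = 7*(-12)³ = 7*(-1728) = -12096)
w/W + (2282 - 915)/878 = 1322/(-12096) + (2282 - 915)/878 = 1322*(-1/12096) + 1367*(1/878) = -661/6048 + 1367/878 = 3843629/2655072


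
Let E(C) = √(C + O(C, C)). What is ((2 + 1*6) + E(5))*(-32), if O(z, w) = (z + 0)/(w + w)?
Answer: -256 - 16*√22 ≈ -331.05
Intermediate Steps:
O(z, w) = z/(2*w) (O(z, w) = z/((2*w)) = z*(1/(2*w)) = z/(2*w))
E(C) = √(½ + C) (E(C) = √(C + C/(2*C)) = √(C + ½) = √(½ + C))
((2 + 1*6) + E(5))*(-32) = ((2 + 1*6) + √(2 + 4*5)/2)*(-32) = ((2 + 6) + √(2 + 20)/2)*(-32) = (8 + √22/2)*(-32) = -256 - 16*√22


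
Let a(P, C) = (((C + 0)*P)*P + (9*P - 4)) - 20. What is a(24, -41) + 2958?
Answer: -20466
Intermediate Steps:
a(P, C) = -24 + 9*P + C*P² (a(P, C) = ((C*P)*P + (-4 + 9*P)) - 20 = (C*P² + (-4 + 9*P)) - 20 = (-4 + 9*P + C*P²) - 20 = -24 + 9*P + C*P²)
a(24, -41) + 2958 = (-24 + 9*24 - 41*24²) + 2958 = (-24 + 216 - 41*576) + 2958 = (-24 + 216 - 23616) + 2958 = -23424 + 2958 = -20466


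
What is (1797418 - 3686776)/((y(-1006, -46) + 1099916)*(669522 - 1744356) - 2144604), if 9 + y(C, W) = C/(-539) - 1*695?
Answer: 169727327/106135799905012 ≈ 1.5992e-6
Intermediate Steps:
y(C, W) = -704 - C/539 (y(C, W) = -9 + (C/(-539) - 1*695) = -9 + (C*(-1/539) - 695) = -9 + (-C/539 - 695) = -9 + (-695 - C/539) = -704 - C/539)
(1797418 - 3686776)/((y(-1006, -46) + 1099916)*(669522 - 1744356) - 2144604) = (1797418 - 3686776)/(((-704 - 1/539*(-1006)) + 1099916)*(669522 - 1744356) - 2144604) = -1889358/(((-704 + 1006/539) + 1099916)*(-1074834) - 2144604) = -1889358/((-378450/539 + 1099916)*(-1074834) - 2144604) = -1889358/((592476274/539)*(-1074834) - 2144604) = -1889358/(-636813643488516/539 - 2144604) = -1889358/(-636814799430072/539) = -1889358*(-539/636814799430072) = 169727327/106135799905012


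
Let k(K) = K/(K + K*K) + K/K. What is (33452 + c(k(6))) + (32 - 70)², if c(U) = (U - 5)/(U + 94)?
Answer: 2582301/74 ≈ 34896.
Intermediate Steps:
k(K) = 1 + K/(K + K²) (k(K) = K/(K + K²) + 1 = 1 + K/(K + K²))
c(U) = (-5 + U)/(94 + U)
(33452 + c(k(6))) + (32 - 70)² = (33452 + (-5 + (2 + 6)/(1 + 6))/(94 + (2 + 6)/(1 + 6))) + (32 - 70)² = (33452 + (-5 + 8/7)/(94 + 8/7)) + (-38)² = (33452 + (-5 + (⅐)*8)/(94 + (⅐)*8)) + 1444 = (33452 + (-5 + 8/7)/(94 + 8/7)) + 1444 = (33452 - 27/7/(666/7)) + 1444 = (33452 + (7/666)*(-27/7)) + 1444 = (33452 - 3/74) + 1444 = 2475445/74 + 1444 = 2582301/74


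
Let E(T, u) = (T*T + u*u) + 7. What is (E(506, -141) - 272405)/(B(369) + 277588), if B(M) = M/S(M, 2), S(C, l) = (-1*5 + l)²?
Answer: 1173/92543 ≈ 0.012675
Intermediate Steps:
S(C, l) = (-5 + l)²
E(T, u) = 7 + T² + u² (E(T, u) = (T² + u²) + 7 = 7 + T² + u²)
B(M) = M/9 (B(M) = M/((-5 + 2)²) = M/((-3)²) = M/9)
(E(506, -141) - 272405)/(B(369) + 277588) = ((7 + 506² + (-141)²) - 272405)/((⅑)*369 + 277588) = ((7 + 256036 + 19881) - 272405)/(41 + 277588) = (275924 - 272405)/277629 = 3519*(1/277629) = 1173/92543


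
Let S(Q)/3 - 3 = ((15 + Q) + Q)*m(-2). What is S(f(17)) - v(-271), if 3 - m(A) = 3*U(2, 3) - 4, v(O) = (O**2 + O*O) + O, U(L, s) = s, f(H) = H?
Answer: -146896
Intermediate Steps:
v(O) = O + 2*O**2 (v(O) = (O**2 + O**2) + O = 2*O**2 + O = O + 2*O**2)
m(A) = -2 (m(A) = 3 - (3*3 - 4) = 3 - (9 - 4) = 3 - 1*5 = 3 - 5 = -2)
S(Q) = -81 - 12*Q (S(Q) = 9 + 3*(((15 + Q) + Q)*(-2)) = 9 + 3*((15 + 2*Q)*(-2)) = 9 + 3*(-30 - 4*Q) = 9 + (-90 - 12*Q) = -81 - 12*Q)
S(f(17)) - v(-271) = (-81 - 12*17) - (-271)*(1 + 2*(-271)) = (-81 - 204) - (-271)*(1 - 542) = -285 - (-271)*(-541) = -285 - 1*146611 = -285 - 146611 = -146896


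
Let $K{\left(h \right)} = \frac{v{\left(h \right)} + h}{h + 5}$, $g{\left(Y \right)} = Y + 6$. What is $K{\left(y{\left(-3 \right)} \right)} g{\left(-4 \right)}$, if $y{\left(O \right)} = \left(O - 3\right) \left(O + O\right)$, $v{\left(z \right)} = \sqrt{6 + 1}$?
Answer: $\frac{72}{41} + \frac{2 \sqrt{7}}{41} \approx 1.8852$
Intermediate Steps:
$v{\left(z \right)} = \sqrt{7}$
$y{\left(O \right)} = 2 O \left(-3 + O\right)$ ($y{\left(O \right)} = \left(-3 + O\right) 2 O = 2 O \left(-3 + O\right)$)
$g{\left(Y \right)} = 6 + Y$
$K{\left(h \right)} = \frac{h + \sqrt{7}}{5 + h}$ ($K{\left(h \right)} = \frac{\sqrt{7} + h}{h + 5} = \frac{h + \sqrt{7}}{5 + h}$)
$K{\left(y{\left(-3 \right)} \right)} g{\left(-4 \right)} = \frac{2 \left(-3\right) \left(-3 - 3\right) + \sqrt{7}}{5 + 2 \left(-3\right) \left(-3 - 3\right)} \left(6 - 4\right) = \frac{2 \left(-3\right) \left(-6\right) + \sqrt{7}}{5 + 2 \left(-3\right) \left(-6\right)} 2 = \frac{36 + \sqrt{7}}{5 + 36} \cdot 2 = \frac{36 + \sqrt{7}}{41} \cdot 2 = \left(\frac{36}{41} + \frac{\sqrt{7}}{41}\right) 2 = \frac{72}{41} + \frac{2 \sqrt{7}}{41}$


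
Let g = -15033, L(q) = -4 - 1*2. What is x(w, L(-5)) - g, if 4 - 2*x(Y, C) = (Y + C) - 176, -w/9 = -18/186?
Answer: 937785/62 ≈ 15126.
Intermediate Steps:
L(q) = -6 (L(q) = -4 - 2 = -6)
w = 27/31 (w = -(-162)/186 = -9*(-3/31) = 27/31 ≈ 0.87097)
x(Y, C) = 90 - C/2 - Y/2 (x(Y, C) = 2 - ((Y + C) - 176)/2 = 2 - ((C + Y) - 176)/2 = 2 - (-176 + C + Y)/2 = 2 + (88 - C/2 - Y/2) = 90 - C/2 - Y/2)
x(w, L(-5)) - g = (90 - 1/2*(-6) - 1/2*27/31) - 1*(-15033) = (90 + 3 - 27/62) + 15033 = 5739/62 + 15033 = 937785/62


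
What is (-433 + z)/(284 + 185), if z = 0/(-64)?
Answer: -433/469 ≈ -0.92324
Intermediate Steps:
z = 0 (z = 0*(-1/64) = 0)
(-433 + z)/(284 + 185) = (-433 + 0)/(284 + 185) = -433/469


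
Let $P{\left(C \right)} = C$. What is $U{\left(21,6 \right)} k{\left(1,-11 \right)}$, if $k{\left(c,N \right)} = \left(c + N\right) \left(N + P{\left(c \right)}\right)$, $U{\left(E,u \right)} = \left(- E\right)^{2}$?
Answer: $44100$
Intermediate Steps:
$U{\left(E,u \right)} = E^{2}$
$k{\left(c,N \right)} = \left(N + c\right)^{2}$ ($k{\left(c,N \right)} = \left(c + N\right) \left(N + c\right) = \left(N + c\right) \left(N + c\right) = \left(N + c\right)^{2}$)
$U{\left(21,6 \right)} k{\left(1,-11 \right)} = 21^{2} \left(\left(-11\right)^{2} + 1^{2} + 2 \left(-11\right) 1\right) = 441 \left(121 + 1 - 22\right) = 441 \cdot 100 = 44100$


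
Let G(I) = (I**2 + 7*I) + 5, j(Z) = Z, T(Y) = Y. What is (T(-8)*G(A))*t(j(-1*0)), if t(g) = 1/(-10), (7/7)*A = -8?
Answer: 52/5 ≈ 10.400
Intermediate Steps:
A = -8
t(g) = -1/10
G(I) = 5 + I**2 + 7*I
(T(-8)*G(A))*t(j(-1*0)) = -8*(5 + (-8)**2 + 7*(-8))*(-1/10) = -8*(5 + 64 - 56)*(-1/10) = -8*13*(-1/10) = -104*(-1/10) = 52/5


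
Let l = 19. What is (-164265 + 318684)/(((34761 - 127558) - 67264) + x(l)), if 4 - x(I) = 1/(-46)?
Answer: -2367758/2454207 ≈ -0.96478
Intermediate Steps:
x(I) = 185/46 (x(I) = 4 - 1/(-46) = 4 - 1*(-1/46) = 4 + 1/46 = 185/46)
(-164265 + 318684)/(((34761 - 127558) - 67264) + x(l)) = (-164265 + 318684)/(((34761 - 127558) - 67264) + 185/46) = 154419/((-92797 - 67264) + 185/46) = 154419/(-160061 + 185/46) = 154419/(-7362621/46) = 154419*(-46/7362621) = -2367758/2454207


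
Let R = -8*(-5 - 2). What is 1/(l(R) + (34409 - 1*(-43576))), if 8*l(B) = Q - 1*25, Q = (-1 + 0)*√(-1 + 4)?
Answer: 2495420/194597530511 + 4*√3/194597530511 ≈ 1.2824e-5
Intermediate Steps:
R = 56 (R = -8*(-7) = 56)
Q = -√3 ≈ -1.7320
l(B) = -25/8 - √3/8 (l(B) = (-√3 - 1*25)/8 = (-√3 - 25)/8 = (-25 - √3)/8 = -25/8 - √3/8)
1/(l(R) + (34409 - 1*(-43576))) = 1/((-25/8 - √3/8) + (34409 - 1*(-43576))) = 1/((-25/8 - √3/8) + (34409 + 43576)) = 1/((-25/8 - √3/8) + 77985) = 1/(623855/8 - √3/8)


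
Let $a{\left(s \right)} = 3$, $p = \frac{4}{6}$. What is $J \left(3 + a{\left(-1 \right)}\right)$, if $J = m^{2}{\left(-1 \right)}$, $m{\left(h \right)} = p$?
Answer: $\frac{8}{3} \approx 2.6667$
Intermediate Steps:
$p = \frac{2}{3}$ ($p = 4 \cdot \frac{1}{6} = \frac{2}{3} \approx 0.66667$)
$m{\left(h \right)} = \frac{2}{3}$
$J = \frac{4}{9}$ ($J = \left(\frac{2}{3}\right)^{2} = \frac{4}{9} \approx 0.44444$)
$J \left(3 + a{\left(-1 \right)}\right) = \frac{4 \left(3 + 3\right)}{9} = \frac{4}{9} \cdot 6 = \frac{8}{3}$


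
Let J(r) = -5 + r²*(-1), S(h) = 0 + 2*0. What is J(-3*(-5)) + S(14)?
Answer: -230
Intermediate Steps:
S(h) = 0 (S(h) = 0 + 0 = 0)
J(r) = -5 - r²
J(-3*(-5)) + S(14) = (-5 - (-3*(-5))²) + 0 = (-5 - 1*15²) + 0 = (-5 - 1*225) + 0 = (-5 - 225) + 0 = -230 + 0 = -230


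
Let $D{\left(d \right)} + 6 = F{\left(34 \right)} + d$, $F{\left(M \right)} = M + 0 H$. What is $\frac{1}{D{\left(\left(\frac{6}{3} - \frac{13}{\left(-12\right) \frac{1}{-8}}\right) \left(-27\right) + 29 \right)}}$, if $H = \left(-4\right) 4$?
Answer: $\frac{1}{237} \approx 0.0042194$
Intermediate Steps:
$H = -16$
$F{\left(M \right)} = M$ ($F{\left(M \right)} = M + 0 \left(-16\right) = M + 0 = M$)
$D{\left(d \right)} = 28 + d$ ($D{\left(d \right)} = -6 + \left(34 + d\right) = 28 + d$)
$\frac{1}{D{\left(\left(\frac{6}{3} - \frac{13}{\left(-12\right) \frac{1}{-8}}\right) \left(-27\right) + 29 \right)}} = \frac{1}{28 + \left(\left(\frac{6}{3} - \frac{13}{\left(-12\right) \frac{1}{-8}}\right) \left(-27\right) + 29\right)} = \frac{1}{28 + \left(\left(6 \cdot \frac{1}{3} - \frac{13}{\left(-12\right) \left(- \frac{1}{8}\right)}\right) \left(-27\right) + 29\right)} = \frac{1}{28 + \left(\left(2 - \frac{13}{\frac{3}{2}}\right) \left(-27\right) + 29\right)} = \frac{1}{28 + \left(\left(2 - \frac{26}{3}\right) \left(-27\right) + 29\right)} = \frac{1}{28 + \left(\left(- \frac{20}{3}\right) \left(-27\right) + 29\right)} = \frac{1}{28 + \left(180 + 29\right)} = \frac{1}{28 + 209} = \frac{1}{237}$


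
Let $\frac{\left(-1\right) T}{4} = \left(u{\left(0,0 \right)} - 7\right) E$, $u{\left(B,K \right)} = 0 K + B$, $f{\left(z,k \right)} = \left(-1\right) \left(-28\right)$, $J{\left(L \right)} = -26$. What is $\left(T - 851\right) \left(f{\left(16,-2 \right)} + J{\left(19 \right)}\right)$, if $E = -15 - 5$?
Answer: $-2822$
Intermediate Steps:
$E = -20$ ($E = -15 - 5 = -20$)
$f{\left(z,k \right)} = 28$
$u{\left(B,K \right)} = B$ ($u{\left(B,K \right)} = 0 + B = B$)
$T = -560$ ($T = - 4 \left(0 - 7\right) \left(-20\right) = - 4 \left(\left(-7\right) \left(-20\right)\right) = \left(-4\right) 140 = -560$)
$\left(T - 851\right) \left(f{\left(16,-2 \right)} + J{\left(19 \right)}\right) = \left(-560 - 851\right) \left(28 - 26\right) = \left(-1411\right) 2 = -2822$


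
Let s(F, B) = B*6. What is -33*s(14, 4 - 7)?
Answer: 594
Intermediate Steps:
s(F, B) = 6*B
-33*s(14, 4 - 7) = -198*(4 - 7) = -198*(-3) = -33*(-18) = 594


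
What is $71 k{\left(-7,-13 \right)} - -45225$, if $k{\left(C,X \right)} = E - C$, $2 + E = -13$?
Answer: $44657$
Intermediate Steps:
$E = -15$ ($E = -2 - 13 = -15$)
$k{\left(C,X \right)} = -15 - C$
$71 k{\left(-7,-13 \right)} - -45225 = 71 \left(-15 - -7\right) - -45225 = 71 \left(-15 + 7\right) + 45225 = 71 \left(-8\right) + 45225 = -568 + 45225 = 44657$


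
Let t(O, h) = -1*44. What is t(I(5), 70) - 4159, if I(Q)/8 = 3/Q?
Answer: -4203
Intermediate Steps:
I(Q) = 24/Q (I(Q) = 8*(3/Q) = 24/Q)
t(O, h) = -44
t(I(5), 70) - 4159 = -44 - 4159 = -4203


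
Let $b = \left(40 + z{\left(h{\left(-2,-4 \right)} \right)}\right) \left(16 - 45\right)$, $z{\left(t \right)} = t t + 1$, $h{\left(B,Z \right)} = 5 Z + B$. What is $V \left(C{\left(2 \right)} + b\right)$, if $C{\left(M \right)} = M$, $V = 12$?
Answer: $-182676$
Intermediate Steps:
$h{\left(B,Z \right)} = B + 5 Z$
$z{\left(t \right)} = 1 + t^{2}$ ($z{\left(t \right)} = t^{2} + 1 = 1 + t^{2}$)
$b = -15225$ ($b = \left(40 + \left(1 + \left(-2 + 5 \left(-4\right)\right)^{2}\right)\right) \left(16 - 45\right) = \left(40 + \left(1 + \left(-2 - 20\right)^{2}\right)\right) \left(-29\right) = \left(40 + \left(1 + \left(-22\right)^{2}\right)\right) \left(-29\right) = \left(40 + \left(1 + 484\right)\right) \left(-29\right) = \left(40 + 485\right) \left(-29\right) = 525 \left(-29\right) = -15225$)
$V \left(C{\left(2 \right)} + b\right) = 12 \left(2 - 15225\right) = 12 \left(-15223\right) = -182676$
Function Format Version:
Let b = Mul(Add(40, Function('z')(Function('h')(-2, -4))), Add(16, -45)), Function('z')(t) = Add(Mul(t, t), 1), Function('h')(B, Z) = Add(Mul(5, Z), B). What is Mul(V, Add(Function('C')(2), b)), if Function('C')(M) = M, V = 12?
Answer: -182676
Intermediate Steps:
Function('h')(B, Z) = Add(B, Mul(5, Z))
Function('z')(t) = Add(1, Pow(t, 2)) (Function('z')(t) = Add(Pow(t, 2), 1) = Add(1, Pow(t, 2)))
b = -15225 (b = Mul(Add(40, Add(1, Pow(Add(-2, Mul(5, -4)), 2))), Add(16, -45)) = Mul(Add(40, Add(1, Pow(Add(-2, -20), 2))), -29) = Mul(Add(40, Add(1, Pow(-22, 2))), -29) = Mul(Add(40, Add(1, 484)), -29) = Mul(Add(40, 485), -29) = Mul(525, -29) = -15225)
Mul(V, Add(Function('C')(2), b)) = Mul(12, Add(2, -15225)) = Mul(12, -15223) = -182676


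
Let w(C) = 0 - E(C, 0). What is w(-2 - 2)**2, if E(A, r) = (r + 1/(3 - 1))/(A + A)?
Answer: 1/256 ≈ 0.0039063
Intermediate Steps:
E(A, r) = (1/2 + r)/(2*A) (E(A, r) = (r + 1/2)/((2*A)) = (r + 1/2)*(1/(2*A)) = (1/2 + r)*(1/(2*A)) = (1/2 + r)/(2*A))
w(C) = -1/(4*C) (w(C) = 0 - (1 + 2*0)/(4*C) = 0 - (1 + 0)/(4*C) = 0 - 1/(4*C) = -1/(4*C))
w(-2 - 2)**2 = (-1/(4*(-2 - 2)))**2 = (-1/4/(-4))**2 = (-1/4*(-1/4))**2 = (1/16)**2 = 1/256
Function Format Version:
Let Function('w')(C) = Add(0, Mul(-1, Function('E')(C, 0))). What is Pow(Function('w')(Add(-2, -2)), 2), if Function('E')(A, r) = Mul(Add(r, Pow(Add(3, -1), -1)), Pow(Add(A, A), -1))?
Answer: Rational(1, 256) ≈ 0.0039063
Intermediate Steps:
Function('E')(A, r) = Mul(Rational(1, 2), Pow(A, -1), Add(Rational(1, 2), r)) (Function('E')(A, r) = Mul(Add(r, Pow(2, -1)), Pow(Mul(2, A), -1)) = Mul(Add(r, Rational(1, 2)), Mul(Rational(1, 2), Pow(A, -1))) = Mul(Add(Rational(1, 2), r), Mul(Rational(1, 2), Pow(A, -1))) = Mul(Rational(1, 2), Pow(A, -1), Add(Rational(1, 2), r)))
Function('w')(C) = Mul(Rational(-1, 4), Pow(C, -1)) (Function('w')(C) = Add(0, Mul(-1, Mul(Rational(1, 4), Pow(C, -1), Add(1, Mul(2, 0))))) = Add(0, Mul(-1, Mul(Rational(1, 4), Pow(C, -1), Add(1, 0)))) = Add(0, Mul(-1, Mul(Rational(1, 4), Pow(C, -1), 1))) = Add(0, Mul(-1, Mul(Rational(1, 4), Pow(C, -1)))) = Add(0, Mul(Rational(-1, 4), Pow(C, -1))) = Mul(Rational(-1, 4), Pow(C, -1)))
Pow(Function('w')(Add(-2, -2)), 2) = Pow(Mul(Rational(-1, 4), Pow(Add(-2, -2), -1)), 2) = Pow(Mul(Rational(-1, 4), Pow(-4, -1)), 2) = Pow(Mul(Rational(-1, 4), Rational(-1, 4)), 2) = Pow(Rational(1, 16), 2) = Rational(1, 256)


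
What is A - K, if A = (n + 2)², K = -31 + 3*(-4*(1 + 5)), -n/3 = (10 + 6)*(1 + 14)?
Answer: 515627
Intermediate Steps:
n = -720 (n = -3*(10 + 6)*(1 + 14) = -48*15 = -3*240 = -720)
K = -103 (K = -31 + 3*(-4*6) = -31 + 3*(-24) = -31 - 72 = -103)
A = 515524 (A = (-720 + 2)² = (-718)² = 515524)
A - K = 515524 - 1*(-103) = 515524 + 103 = 515627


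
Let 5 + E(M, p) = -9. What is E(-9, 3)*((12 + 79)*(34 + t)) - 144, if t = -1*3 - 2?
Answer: -37090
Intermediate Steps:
E(M, p) = -14 (E(M, p) = -5 - 9 = -14)
t = -5 (t = -3 - 2 = -5)
E(-9, 3)*((12 + 79)*(34 + t)) - 144 = -14*(12 + 79)*(34 - 5) - 144 = -1274*29 - 144 = -14*2639 - 144 = -36946 - 144 = -37090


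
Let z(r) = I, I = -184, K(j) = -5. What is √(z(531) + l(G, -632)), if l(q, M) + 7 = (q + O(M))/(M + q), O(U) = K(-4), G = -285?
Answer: I*√160343869/917 ≈ 13.809*I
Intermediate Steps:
O(U) = -5
z(r) = -184
l(q, M) = -7 + (-5 + q)/(M + q) (l(q, M) = -7 + (q - 5)/(M + q) = -7 + (-5 + q)/(M + q))
√(z(531) + l(G, -632)) = √(-184 + (-5 - 7*(-632) - 6*(-285))/(-632 - 285)) = √(-184 + (-5 + 4424 + 1710)/(-917)) = √(-184 - 1/917*6129) = √(-184 - 6129/917) = √(-174857/917) = I*√160343869/917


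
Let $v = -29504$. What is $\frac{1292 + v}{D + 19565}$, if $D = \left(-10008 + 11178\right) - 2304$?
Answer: $- \frac{28212}{18431} \approx -1.5307$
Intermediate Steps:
$D = -1134$ ($D = 1170 - 2304 = -1134$)
$\frac{1292 + v}{D + 19565} = \frac{1292 - 29504}{-1134 + 19565} = - \frac{28212}{18431}$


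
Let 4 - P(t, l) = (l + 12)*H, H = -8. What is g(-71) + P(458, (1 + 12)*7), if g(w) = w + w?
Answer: 686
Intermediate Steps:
g(w) = 2*w
P(t, l) = 100 + 8*l (P(t, l) = 4 - (l + 12)*(-8) = 4 - (12 + l)*(-8) = 4 - (-96 - 8*l) = 4 + (96 + 8*l) = 100 + 8*l)
g(-71) + P(458, (1 + 12)*7) = 2*(-71) + (100 + 8*((1 + 12)*7)) = -142 + (100 + 8*(13*7)) = -142 + (100 + 8*91) = -142 + (100 + 728) = -142 + 828 = 686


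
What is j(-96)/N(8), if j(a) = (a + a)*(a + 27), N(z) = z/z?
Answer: 13248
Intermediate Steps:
N(z) = 1
j(a) = 2*a*(27 + a) (j(a) = (2*a)*(27 + a) = 2*a*(27 + a))
j(-96)/N(8) = (2*(-96)*(27 - 96))/1 = (2*(-96)*(-69))*1 = 13248*1 = 13248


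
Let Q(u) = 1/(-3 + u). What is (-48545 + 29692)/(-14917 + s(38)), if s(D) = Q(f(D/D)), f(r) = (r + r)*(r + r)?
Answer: 18853/14916 ≈ 1.2639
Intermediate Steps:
f(r) = 4*r² (f(r) = (2*r)*(2*r) = 4*r²)
s(D) = 1 (s(D) = 1/(-3 + 4*(D/D)²) = 1/(-3 + 4*1²) = 1/(-3 + 4*1) = 1/(-3 + 4) = 1/1 = 1)
(-48545 + 29692)/(-14917 + s(38)) = (-48545 + 29692)/(-14917 + 1) = -18853/(-14916) = -18853*(-1/14916) = 18853/14916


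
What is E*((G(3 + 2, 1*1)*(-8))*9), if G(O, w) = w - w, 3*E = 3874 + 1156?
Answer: 0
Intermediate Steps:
E = 5030/3 (E = (3874 + 1156)/3 = (⅓)*5030 = 5030/3 ≈ 1676.7)
G(O, w) = 0
E*((G(3 + 2, 1*1)*(-8))*9) = 5030*((0*(-8))*9)/3 = 5030*(0*9)/3 = (5030/3)*0 = 0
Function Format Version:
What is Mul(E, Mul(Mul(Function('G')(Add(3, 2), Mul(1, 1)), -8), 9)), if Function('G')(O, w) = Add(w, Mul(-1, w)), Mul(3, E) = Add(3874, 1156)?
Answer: 0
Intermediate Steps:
E = Rational(5030, 3) (E = Mul(Rational(1, 3), Add(3874, 1156)) = Mul(Rational(1, 3), 5030) = Rational(5030, 3) ≈ 1676.7)
Function('G')(O, w) = 0
Mul(E, Mul(Mul(Function('G')(Add(3, 2), Mul(1, 1)), -8), 9)) = Mul(Rational(5030, 3), Mul(Mul(0, -8), 9)) = Mul(Rational(5030, 3), Mul(0, 9)) = Mul(Rational(5030, 3), 0) = 0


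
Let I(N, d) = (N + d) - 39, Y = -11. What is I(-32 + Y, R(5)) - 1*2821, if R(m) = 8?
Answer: -2895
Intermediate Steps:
I(N, d) = -39 + N + d
I(-32 + Y, R(5)) - 1*2821 = (-39 + (-32 - 11) + 8) - 1*2821 = (-39 - 43 + 8) - 2821 = -74 - 2821 = -2895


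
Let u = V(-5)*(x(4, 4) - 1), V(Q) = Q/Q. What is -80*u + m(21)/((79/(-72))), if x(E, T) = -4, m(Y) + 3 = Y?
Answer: 30304/79 ≈ 383.59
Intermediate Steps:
m(Y) = -3 + Y
V(Q) = 1
u = -5 (u = 1*(-4 - 1) = 1*(-5) = -5)
-80*u + m(21)/((79/(-72))) = -80*(-5) + (-3 + 21)/((79/(-72))) = 400 + 18/((79*(-1/72))) = 400 + 18/(-79/72) = 400 + 18*(-72/79) = 400 - 1296/79 = 30304/79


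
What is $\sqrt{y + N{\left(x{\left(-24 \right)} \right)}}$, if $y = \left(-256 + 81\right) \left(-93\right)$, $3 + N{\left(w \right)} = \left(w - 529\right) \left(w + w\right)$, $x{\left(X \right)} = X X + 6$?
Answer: $2 \sqrt{19491} \approx 279.22$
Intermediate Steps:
$x{\left(X \right)} = 6 + X^{2}$ ($x{\left(X \right)} = X^{2} + 6 = 6 + X^{2}$)
$N{\left(w \right)} = -3 + 2 w \left(-529 + w\right)$ ($N{\left(w \right)} = -3 + \left(w - 529\right) \left(w + w\right) = -3 + \left(-529 + w\right) 2 w = -3 + 2 w \left(-529 + w\right)$)
$y = 16275$ ($y = \left(-175\right) \left(-93\right) = 16275$)
$\sqrt{y + N{\left(x{\left(-24 \right)} \right)}} = \sqrt{16275 - \left(3 - 2 \left(6 + \left(-24\right)^{2}\right)^{2} + 1058 \left(6 + \left(-24\right)^{2}\right)\right)} = \sqrt{16275 - \left(3 - 2 \left(6 + 576\right)^{2} + 1058 \left(6 + 576\right)\right)} = \sqrt{16275 - \left(615759 - 677448\right)} = \sqrt{16275 - -61689} = \sqrt{16275 + 61689} = \sqrt{77964} = 2 \sqrt{19491}$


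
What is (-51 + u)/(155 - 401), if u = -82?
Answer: 133/246 ≈ 0.54065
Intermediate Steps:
(-51 + u)/(155 - 401) = (-51 - 82)/(155 - 401) = -133/(-246) = -133*(-1/246) = 133/246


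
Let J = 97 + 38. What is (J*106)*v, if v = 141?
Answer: 2017710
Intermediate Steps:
J = 135
(J*106)*v = (135*106)*141 = 14310*141 = 2017710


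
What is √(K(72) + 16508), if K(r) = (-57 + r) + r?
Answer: √16595 ≈ 128.82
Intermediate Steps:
K(r) = -57 + 2*r
√(K(72) + 16508) = √((-57 + 2*72) + 16508) = √((-57 + 144) + 16508) = √(87 + 16508) = √16595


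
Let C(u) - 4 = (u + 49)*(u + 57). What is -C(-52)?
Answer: 11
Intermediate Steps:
C(u) = 4 + (49 + u)*(57 + u) (C(u) = 4 + (u + 49)*(u + 57) = 4 + (49 + u)*(57 + u))
-C(-52) = -(2797 + (-52)² + 106*(-52)) = -(2797 + 2704 - 5512) = -1*(-11) = 11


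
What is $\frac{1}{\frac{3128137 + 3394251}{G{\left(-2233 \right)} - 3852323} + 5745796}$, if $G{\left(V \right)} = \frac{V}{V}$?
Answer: $\frac{1926161}{11067324907962} \approx 1.7404 \cdot 10^{-7}$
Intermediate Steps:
$G{\left(V \right)} = 1$
$\frac{1}{\frac{3128137 + 3394251}{G{\left(-2233 \right)} - 3852323} + 5745796} = \frac{1}{\frac{3128137 + 3394251}{1 - 3852323} + 5745796} = \frac{1}{\frac{6522388}{-3852322} + 5745796} = \frac{1}{6522388 \left(- \frac{1}{3852322}\right) + 5745796} = \frac{1}{- \frac{3261194}{1926161} + 5745796} = \frac{1}{\frac{11067324907962}{1926161}} = \frac{1926161}{11067324907962}$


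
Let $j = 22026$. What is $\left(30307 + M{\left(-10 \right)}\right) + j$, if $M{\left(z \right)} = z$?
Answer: $52323$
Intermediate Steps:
$\left(30307 + M{\left(-10 \right)}\right) + j = \left(30307 - 10\right) + 22026 = 30297 + 22026 = 52323$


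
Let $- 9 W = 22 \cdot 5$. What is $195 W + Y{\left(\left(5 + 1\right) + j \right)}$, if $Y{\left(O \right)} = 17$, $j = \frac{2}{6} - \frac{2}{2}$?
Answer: $- \frac{7099}{3} \approx -2366.3$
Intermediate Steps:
$j = - \frac{2}{3}$ ($j = 2 \cdot \frac{1}{6} - 1 = \frac{1}{3} - 1 = - \frac{2}{3} \approx -0.66667$)
$W = - \frac{110}{9}$ ($W = - \frac{22 \cdot 5}{9} = \left(- \frac{1}{9}\right) 110 = - \frac{110}{9} \approx -12.222$)
$195 W + Y{\left(\left(5 + 1\right) + j \right)} = 195 \left(- \frac{110}{9}\right) + 17 = - \frac{7150}{3} + 17 = - \frac{7099}{3}$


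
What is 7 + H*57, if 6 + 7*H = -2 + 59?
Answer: 2956/7 ≈ 422.29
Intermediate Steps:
H = 51/7 (H = -6/7 + (-2 + 59)/7 = -6/7 + (1/7)*57 = -6/7 + 57/7 = 51/7 ≈ 7.2857)
7 + H*57 = 7 + (51/7)*57 = 7 + 2907/7 = 2956/7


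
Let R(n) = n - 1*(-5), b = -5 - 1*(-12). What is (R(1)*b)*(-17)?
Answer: -714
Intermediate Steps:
b = 7 (b = -5 + 12 = 7)
R(n) = 5 + n (R(n) = n + 5 = 5 + n)
(R(1)*b)*(-17) = ((5 + 1)*7)*(-17) = (6*7)*(-17) = 42*(-17) = -714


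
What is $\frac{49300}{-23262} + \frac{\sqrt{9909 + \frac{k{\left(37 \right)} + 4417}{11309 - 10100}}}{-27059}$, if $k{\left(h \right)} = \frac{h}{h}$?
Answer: $- \frac{24650}{11631} - \frac{\sqrt{14489138391}}{32714331} \approx -2.123$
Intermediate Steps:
$k{\left(h \right)} = 1$
$\frac{49300}{-23262} + \frac{\sqrt{9909 + \frac{k{\left(37 \right)} + 4417}{11309 - 10100}}}{-27059} = \frac{49300}{-23262} + \frac{\sqrt{9909 + \frac{1 + 4417}{11309 - 10100}}}{-27059} = 49300 \left(- \frac{1}{23262}\right) + \sqrt{9909 + \frac{4418}{1209}} \left(- \frac{1}{27059}\right) = - \frac{24650}{11631} + \sqrt{9909 + 4418 \cdot \frac{1}{1209}} \left(- \frac{1}{27059}\right) = - \frac{24650}{11631} + \sqrt{9909 + \frac{4418}{1209}} \left(- \frac{1}{27059}\right) = - \frac{24650}{11631} + \sqrt{\frac{11984399}{1209}} \left(- \frac{1}{27059}\right) = - \frac{24650}{11631} + \frac{\sqrt{14489138391}}{1209} \left(- \frac{1}{27059}\right) = - \frac{24650}{11631} - \frac{\sqrt{14489138391}}{32714331}$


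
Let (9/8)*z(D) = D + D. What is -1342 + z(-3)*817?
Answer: -17098/3 ≈ -5699.3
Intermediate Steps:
z(D) = 16*D/9 (z(D) = 8*(D + D)/9 = 8*(2*D)/9 = 16*D/9)
-1342 + z(-3)*817 = -1342 + ((16/9)*(-3))*817 = -1342 - 16/3*817 = -1342 - 13072/3 = -17098/3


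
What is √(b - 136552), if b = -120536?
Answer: 8*I*√4017 ≈ 507.04*I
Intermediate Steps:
√(b - 136552) = √(-120536 - 136552) = √(-257088) = 8*I*√4017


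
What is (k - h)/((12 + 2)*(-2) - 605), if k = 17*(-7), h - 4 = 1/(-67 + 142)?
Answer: 9226/47475 ≈ 0.19433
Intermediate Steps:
h = 301/75 (h = 4 + 1/(-67 + 142) = 4 + 1/75 = 301/75 ≈ 4.0133)
k = -119
(k - h)/((12 + 2)*(-2) - 605) = (-119 - 1*301/75)/((12 + 2)*(-2) - 605) = (-119 - 301/75)/(14*(-2) - 605) = -9226/(75*(-28 - 605)) = -9226/75/(-633) = -9226/75*(-1/633) = 9226/47475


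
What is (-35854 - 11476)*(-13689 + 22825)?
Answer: -432406880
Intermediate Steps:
(-35854 - 11476)*(-13689 + 22825) = -47330*9136 = -432406880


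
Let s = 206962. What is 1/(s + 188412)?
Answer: 1/395374 ≈ 2.5293e-6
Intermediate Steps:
1/(s + 188412) = 1/(206962 + 188412) = 1/395374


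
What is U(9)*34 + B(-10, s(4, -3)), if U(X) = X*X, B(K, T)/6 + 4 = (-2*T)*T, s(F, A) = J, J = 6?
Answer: 2298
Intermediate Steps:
s(F, A) = 6
B(K, T) = -24 - 12*T**2 (B(K, T) = -24 + 6*((-2*T)*T) = -24 + 6*(-2*T**2) = -24 - 12*T**2)
U(X) = X**2
U(9)*34 + B(-10, s(4, -3)) = 9**2*34 + (-24 - 12*6**2) = 81*34 + (-24 - 12*36) = 2754 + (-24 - 432) = 2754 - 456 = 2298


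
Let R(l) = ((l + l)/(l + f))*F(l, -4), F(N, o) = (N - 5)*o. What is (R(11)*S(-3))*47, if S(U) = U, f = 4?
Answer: 24816/5 ≈ 4963.2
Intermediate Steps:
F(N, o) = o*(-5 + N) (F(N, o) = (-5 + N)*o = o*(-5 + N))
R(l) = 2*l*(20 - 4*l)/(4 + l) (R(l) = ((l + l)/(l + 4))*(-4*(-5 + l)) = ((2*l)/(4 + l))*(20 - 4*l) = (2*l/(4 + l))*(20 - 4*l) = 2*l*(20 - 4*l)/(4 + l))
(R(11)*S(-3))*47 = ((8*11*(5 - 1*11)/(4 + 11))*(-3))*47 = ((8*11*(5 - 11)/15)*(-3))*47 = ((8*11*(1/15)*(-6))*(-3))*47 = -176/5*(-3)*47 = (528/5)*47 = 24816/5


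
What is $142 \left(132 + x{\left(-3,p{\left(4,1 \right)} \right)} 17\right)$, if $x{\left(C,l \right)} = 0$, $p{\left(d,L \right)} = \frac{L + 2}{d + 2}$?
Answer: $18744$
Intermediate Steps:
$p{\left(d,L \right)} = \frac{2 + L}{2 + d}$
$142 \left(132 + x{\left(-3,p{\left(4,1 \right)} \right)} 17\right) = 142 \left(132 + 0 \cdot 17\right) = 142 \left(132 + 0\right) = 142 \cdot 132 = 18744$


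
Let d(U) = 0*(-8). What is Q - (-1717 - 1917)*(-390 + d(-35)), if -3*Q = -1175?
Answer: -4250605/3 ≈ -1.4169e+6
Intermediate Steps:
Q = 1175/3 (Q = -⅓*(-1175) = 1175/3 ≈ 391.67)
d(U) = 0
Q - (-1717 - 1917)*(-390 + d(-35)) = 1175/3 - (-1717 - 1917)*(-390 + 0) = 1175/3 - (-3634)*(-390) = 1175/3 - 1*1417260 = 1175/3 - 1417260 = -4250605/3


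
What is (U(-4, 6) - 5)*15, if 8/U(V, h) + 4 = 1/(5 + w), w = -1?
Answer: -107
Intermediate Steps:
U(V, h) = -32/15 (U(V, h) = 8/(-4 + 1/(5 - 1)) = 8/(-4 + 1/4) = 8/(-15/4) = 8*(-4/15) = -32/15)
(U(-4, 6) - 5)*15 = (-32/15 - 5)*15 = -107/15*15 = -107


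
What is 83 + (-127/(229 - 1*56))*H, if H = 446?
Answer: -42283/173 ≈ -244.41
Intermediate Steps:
83 + (-127/(229 - 1*56))*H = 83 - 127/(229 - 1*56)*446 = 83 - 127/(229 - 56)*446 = 83 - 127/173*446 = 83 - 56642/173 = -42283/173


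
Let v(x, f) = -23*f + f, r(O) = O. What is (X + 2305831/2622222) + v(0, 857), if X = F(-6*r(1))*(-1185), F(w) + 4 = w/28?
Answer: -127196574367/9177777 ≈ -13859.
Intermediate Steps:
v(x, f) = -22*f
F(w) = -4 + w/28
X = 69915/14 (X = (-4 + (-6*1)/28)*(-1185) = (-4 + (1/28)*(-6))*(-1185) = (-4 - 3/14)*(-1185) = -59/14*(-1185) = 69915/14 ≈ 4993.9)
(X + 2305831/2622222) + v(0, 857) = (69915/14 + 2305831/2622222) - 22*857 = (69915/14 + 2305831*(1/2622222)) - 18854 = (69915/14 + 2305831/2622222) - 18854 = 45841233191/9177777 - 18854 = -127196574367/9177777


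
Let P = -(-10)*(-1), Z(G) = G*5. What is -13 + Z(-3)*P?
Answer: 137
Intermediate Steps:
Z(G) = 5*G
P = -10 (P = -2*5 = -10)
-13 + Z(-3)*P = -13 + (5*(-3))*(-10) = -13 - 15*(-10) = -13 + 150 = 137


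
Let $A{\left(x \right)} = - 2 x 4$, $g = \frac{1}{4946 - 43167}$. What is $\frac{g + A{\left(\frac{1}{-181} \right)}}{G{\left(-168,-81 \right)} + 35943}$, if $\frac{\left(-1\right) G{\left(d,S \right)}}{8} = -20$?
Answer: $\frac{305587}{249760590103} \approx 1.2235 \cdot 10^{-6}$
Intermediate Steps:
$G{\left(d,S \right)} = 160$ ($G{\left(d,S \right)} = \left(-8\right) \left(-20\right) = 160$)
$g = - \frac{1}{38221}$ ($g = \frac{1}{-38221} = - \frac{1}{38221} \approx -2.6164 \cdot 10^{-5}$)
$A{\left(x \right)} = - 8 x$
$\frac{g + A{\left(\frac{1}{-181} \right)}}{G{\left(-168,-81 \right)} + 35943} = \frac{- \frac{1}{38221} - \frac{8}{-181}}{160 + 35943} = \frac{- \frac{1}{38221} - - \frac{8}{181}}{36103} = \left(- \frac{1}{38221} + \frac{8}{181}\right) \frac{1}{36103} = \frac{305587}{6918001} \cdot \frac{1}{36103} = \frac{305587}{249760590103}$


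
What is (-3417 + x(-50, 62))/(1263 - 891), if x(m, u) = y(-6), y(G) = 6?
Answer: -1137/124 ≈ -9.1694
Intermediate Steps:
x(m, u) = 6
(-3417 + x(-50, 62))/(1263 - 891) = (-3417 + 6)/(1263 - 891) = -3411/372 = -3411*1/372 = -1137/124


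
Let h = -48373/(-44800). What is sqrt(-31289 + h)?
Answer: I*sqrt(9811891789)/560 ≈ 176.88*I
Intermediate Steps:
h = 48373/44800 (h = -48373*(-1/44800) = 48373/44800 ≈ 1.0798)
sqrt(-31289 + h) = sqrt(-31289 + 48373/44800) = sqrt(-1401698827/44800) = I*sqrt(9811891789)/560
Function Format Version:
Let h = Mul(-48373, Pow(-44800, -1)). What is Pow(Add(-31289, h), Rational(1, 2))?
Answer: Mul(Rational(1, 560), I, Pow(9811891789, Rational(1, 2))) ≈ Mul(176.88, I)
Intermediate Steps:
h = Rational(48373, 44800) (h = Mul(-48373, Rational(-1, 44800)) = Rational(48373, 44800) ≈ 1.0798)
Pow(Add(-31289, h), Rational(1, 2)) = Pow(Add(-31289, Rational(48373, 44800)), Rational(1, 2)) = Pow(Rational(-1401698827, 44800), Rational(1, 2)) = Mul(Rational(1, 560), I, Pow(9811891789, Rational(1, 2)))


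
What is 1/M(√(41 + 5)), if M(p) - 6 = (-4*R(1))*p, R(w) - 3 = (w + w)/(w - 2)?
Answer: -3/350 - √46/175 ≈ -0.047328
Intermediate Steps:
R(w) = 3 + 2*w/(-2 + w) (R(w) = 3 + (w + w)/(w - 2) = 3 + (2*w)/(-2 + w) = 3 + 2*w/(-2 + w))
M(p) = 6 - 4*p (M(p) = 6 + (-4*(-6 + 5*1)/(-2 + 1))*p = 6 + (-4*(-6 + 5)/(-1))*p = 6 + (-(-4)*(-1))*p = 6 + (-4*1)*p = 6 - 4*p)
1/M(√(41 + 5)) = 1/(6 - 4*√(41 + 5)) = 1/(6 - 4*√46)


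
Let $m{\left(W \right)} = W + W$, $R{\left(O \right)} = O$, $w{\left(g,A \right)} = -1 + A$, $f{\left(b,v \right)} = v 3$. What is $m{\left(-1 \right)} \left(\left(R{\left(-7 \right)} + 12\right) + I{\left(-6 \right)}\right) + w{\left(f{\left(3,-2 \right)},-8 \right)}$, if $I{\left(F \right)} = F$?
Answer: $-7$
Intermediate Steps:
$f{\left(b,v \right)} = 3 v$
$m{\left(W \right)} = 2 W$
$m{\left(-1 \right)} \left(\left(R{\left(-7 \right)} + 12\right) + I{\left(-6 \right)}\right) + w{\left(f{\left(3,-2 \right)},-8 \right)} = 2 \left(-1\right) \left(\left(-7 + 12\right) - 6\right) - 9 = - 2 \left(5 - 6\right) - 9 = \left(-2\right) \left(-1\right) - 9 = 2 - 9 = -7$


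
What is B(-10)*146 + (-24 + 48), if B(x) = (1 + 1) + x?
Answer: -1144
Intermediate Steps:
B(x) = 2 + x
B(-10)*146 + (-24 + 48) = (2 - 10)*146 + (-24 + 48) = -8*146 + 24 = -1168 + 24 = -1144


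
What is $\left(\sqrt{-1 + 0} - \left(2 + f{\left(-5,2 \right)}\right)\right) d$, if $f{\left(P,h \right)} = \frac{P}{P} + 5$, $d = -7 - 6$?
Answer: $104 - 13 i \approx 104.0 - 13.0 i$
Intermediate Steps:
$d = -13$
$f{\left(P,h \right)} = 6$ ($f{\left(P,h \right)} = 1 + 5 = 6$)
$\left(\sqrt{-1 + 0} - \left(2 + f{\left(-5,2 \right)}\right)\right) d = \left(\sqrt{-1 + 0} + \left(\left(-4 + 2\right) - 6\right)\right) \left(-13\right) = \left(\sqrt{-1} - 8\right) \left(-13\right) = \left(i - 8\right) \left(-13\right) = \left(-8 + i\right) \left(-13\right) = 104 - 13 i$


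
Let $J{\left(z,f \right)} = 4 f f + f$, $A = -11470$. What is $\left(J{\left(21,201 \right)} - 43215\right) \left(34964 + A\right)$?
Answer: $2786153460$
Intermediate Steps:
$J{\left(z,f \right)} = f + 4 f^{2}$ ($J{\left(z,f \right)} = 4 f^{2} + f = f + 4 f^{2}$)
$\left(J{\left(21,201 \right)} - 43215\right) \left(34964 + A\right) = \left(201 \left(1 + 4 \cdot 201\right) - 43215\right) \left(34964 - 11470\right) = \left(201 \left(1 + 804\right) - 43215\right) 23494 = \left(201 \cdot 805 - 43215\right) 23494 = \left(161805 - 43215\right) 23494 = 118590 \cdot 23494 = 2786153460$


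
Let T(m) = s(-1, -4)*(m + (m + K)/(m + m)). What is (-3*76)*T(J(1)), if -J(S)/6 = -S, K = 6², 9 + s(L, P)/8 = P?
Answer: 225264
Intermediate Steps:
s(L, P) = -72 + 8*P
K = 36
J(S) = 6*S (J(S) = -(-6)*S = 6*S)
T(m) = -104*m - 52*(36 + m)/m (T(m) = (-72 + 8*(-4))*(m + (m + 36)/(m + m)) = (-72 - 32)*(m + (36 + m)/((2*m))) = -104*(m + (36 + m)*(1/(2*m))) = -104*(m + (36 + m)/(2*m)) = -104*m - 52*(36 + m)/m)
(-3*76)*T(J(1)) = (-3*76)*(-52 - 1872/(6*1) - 624) = -228*(-52 - 1872/6 - 104*6) = -228*(-52 - 1872*⅙ - 624) = -228*(-52 - 312 - 624) = -228*(-988) = 225264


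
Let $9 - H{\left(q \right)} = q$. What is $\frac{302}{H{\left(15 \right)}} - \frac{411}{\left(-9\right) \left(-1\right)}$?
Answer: $-96$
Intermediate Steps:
$H{\left(q \right)} = 9 - q$
$\frac{302}{H{\left(15 \right)}} - \frac{411}{\left(-9\right) \left(-1\right)} = \frac{302}{9 - 15} - \frac{411}{\left(-9\right) \left(-1\right)} = \frac{302}{9 - 15} - \frac{411}{9} = \frac{302}{-6} - \frac{137}{3} = 302 \left(- \frac{1}{6}\right) - \frac{137}{3} = - \frac{151}{3} - \frac{137}{3} = -96$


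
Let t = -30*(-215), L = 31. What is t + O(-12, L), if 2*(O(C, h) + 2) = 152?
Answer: 6524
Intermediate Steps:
O(C, h) = 74 (O(C, h) = -2 + (½)*152 = -2 + 76 = 74)
t = 6450
t + O(-12, L) = 6450 + 74 = 6524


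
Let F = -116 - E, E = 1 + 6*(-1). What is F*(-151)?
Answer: 16761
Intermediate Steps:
E = -5 (E = 1 - 6 = -5)
F = -111 (F = -116 - 1*(-5) = -116 + 5 = -111)
F*(-151) = -111*(-151) = 16761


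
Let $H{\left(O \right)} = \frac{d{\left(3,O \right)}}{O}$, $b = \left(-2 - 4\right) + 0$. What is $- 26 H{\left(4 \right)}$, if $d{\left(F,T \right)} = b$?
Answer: $39$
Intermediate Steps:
$b = -6$ ($b = -6 + 0 = -6$)
$d{\left(F,T \right)} = -6$
$H{\left(O \right)} = - \frac{6}{O}$
$- 26 H{\left(4 \right)} = - 26 \left(- \frac{6}{4}\right) = - 26 \left(\left(-6\right) \frac{1}{4}\right) = \left(-26\right) \left(- \frac{3}{2}\right) = 39$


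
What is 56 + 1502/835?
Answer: 48262/835 ≈ 57.799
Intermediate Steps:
56 + 1502/835 = 48262/835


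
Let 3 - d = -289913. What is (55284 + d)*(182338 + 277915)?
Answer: 158879335600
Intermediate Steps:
d = 289916 (d = 3 - 1*(-289913) = 3 + 289913 = 289916)
(55284 + d)*(182338 + 277915) = (55284 + 289916)*(182338 + 277915) = 345200*460253 = 158879335600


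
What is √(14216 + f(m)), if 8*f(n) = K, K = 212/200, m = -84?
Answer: √5686453/20 ≈ 119.23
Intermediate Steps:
K = 53/50 (K = 212*(1/200) = 53/50 ≈ 1.0600)
f(n) = 53/400 (f(n) = (⅛)*(53/50) = 53/400)
√(14216 + f(m)) = √(14216 + 53/400) = √(5686453/400) = √5686453/20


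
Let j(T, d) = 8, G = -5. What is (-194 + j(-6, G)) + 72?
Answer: -114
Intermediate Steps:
(-194 + j(-6, G)) + 72 = (-194 + 8) + 72 = -186 + 72 = -114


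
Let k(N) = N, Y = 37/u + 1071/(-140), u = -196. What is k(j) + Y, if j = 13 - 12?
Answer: -3351/490 ≈ -6.8388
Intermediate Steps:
Y = -3841/490 (Y = 37/(-196) + 1071/(-140) = 37*(-1/196) + 1071*(-1/140) = -37/196 - 153/20 = -3841/490 ≈ -7.8388)
j = 1
k(j) + Y = 1 - 3841/490 = -3351/490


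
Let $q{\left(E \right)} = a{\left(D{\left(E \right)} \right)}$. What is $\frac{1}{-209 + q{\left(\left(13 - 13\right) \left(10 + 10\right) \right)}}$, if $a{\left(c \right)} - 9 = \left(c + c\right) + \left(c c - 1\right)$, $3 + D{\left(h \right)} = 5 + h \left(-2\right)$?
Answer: $- \frac{1}{193} \approx -0.0051813$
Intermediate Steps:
$D{\left(h \right)} = 2 - 2 h$ ($D{\left(h \right)} = -3 + \left(5 + h \left(-2\right)\right) = -3 - \left(-5 + 2 h\right) = 2 - 2 h$)
$a{\left(c \right)} = 8 + c^{2} + 2 c$ ($a{\left(c \right)} = 9 + \left(\left(c + c\right) + \left(c c - 1\right)\right) = 9 + \left(2 c + \left(c^{2} - 1\right)\right) = 9 + \left(2 c + \left(-1 + c^{2}\right)\right) = 9 + \left(-1 + c^{2} + 2 c\right) = 8 + c^{2} + 2 c$)
$q{\left(E \right)} = 12 + \left(2 - 2 E\right)^{2} - 4 E$ ($q{\left(E \right)} = 8 + \left(2 - 2 E\right)^{2} + 2 \left(2 - 2 E\right) = 8 + \left(2 - 2 E\right)^{2} - \left(-4 + 4 E\right) = 12 + \left(2 - 2 E\right)^{2} - 4 E$)
$\frac{1}{-209 + q{\left(\left(13 - 13\right) \left(10 + 10\right) \right)}} = \frac{1}{-209 + \left(12 - 4 \left(13 - 13\right) \left(10 + 10\right) + 4 \left(-1 + \left(13 - 13\right) \left(10 + 10\right)\right)^{2}\right)} = \frac{1}{-209 + \left(12 - 4 \cdot 0 \cdot 20 + 4 \left(-1 + 0 \cdot 20\right)^{2}\right)} = \frac{1}{-209 + \left(12 - 0 + 4 \left(-1 + 0\right)^{2}\right)} = \frac{1}{-209 + \left(12 + 0 + 4 \left(-1\right)^{2}\right)} = \frac{1}{-209 + \left(12 + 0 + 4 \cdot 1\right)} = \frac{1}{-209 + \left(12 + 0 + 4\right)} = \frac{1}{-209 + 16} = \frac{1}{-193} = - \frac{1}{193}$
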